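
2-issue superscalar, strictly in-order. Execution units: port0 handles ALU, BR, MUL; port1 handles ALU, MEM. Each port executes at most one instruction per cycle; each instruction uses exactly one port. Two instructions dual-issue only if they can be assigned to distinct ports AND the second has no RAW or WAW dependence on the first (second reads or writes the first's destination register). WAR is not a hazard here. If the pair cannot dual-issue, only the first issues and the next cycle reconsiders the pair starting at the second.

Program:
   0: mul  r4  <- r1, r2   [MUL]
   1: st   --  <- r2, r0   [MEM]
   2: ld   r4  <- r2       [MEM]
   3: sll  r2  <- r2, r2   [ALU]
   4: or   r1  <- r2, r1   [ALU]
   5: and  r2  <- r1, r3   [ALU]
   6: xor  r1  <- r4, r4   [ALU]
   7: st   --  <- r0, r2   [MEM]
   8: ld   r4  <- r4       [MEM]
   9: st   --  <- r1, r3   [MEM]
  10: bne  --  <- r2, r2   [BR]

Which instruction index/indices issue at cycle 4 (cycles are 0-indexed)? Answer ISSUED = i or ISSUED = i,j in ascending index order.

ISSUED = 7

0. mul/st @i0+i1  | 2-wide
1. ld/sll @i2+i3  | 2-wide
2. or @i4  | RAW r1
3. and/xor @i5+i6  | 2-wide
4. st @i7  | no-port MEM/MEM
5. ld @i8  | no-port MEM/MEM
6. st/bne @i9+i10  | 2-wide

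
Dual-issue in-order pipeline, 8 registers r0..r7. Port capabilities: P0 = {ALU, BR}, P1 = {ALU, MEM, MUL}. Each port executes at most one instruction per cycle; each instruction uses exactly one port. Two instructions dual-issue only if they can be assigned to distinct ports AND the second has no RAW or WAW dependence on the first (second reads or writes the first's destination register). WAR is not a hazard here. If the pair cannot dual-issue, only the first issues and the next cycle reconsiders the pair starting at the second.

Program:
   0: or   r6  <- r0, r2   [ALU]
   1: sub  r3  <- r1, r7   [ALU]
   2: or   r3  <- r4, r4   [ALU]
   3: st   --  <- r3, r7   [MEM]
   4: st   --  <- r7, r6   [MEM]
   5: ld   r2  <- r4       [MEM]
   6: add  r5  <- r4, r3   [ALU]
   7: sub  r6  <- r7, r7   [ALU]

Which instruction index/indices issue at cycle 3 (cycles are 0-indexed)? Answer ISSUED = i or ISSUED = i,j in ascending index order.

0. or.ALU+sub.ALU @i0,i1  | 2-wide
1. or.ALU @i2  | RAW r3
2. st.MEM @i3  | no-port MEM/MEM
3. st.MEM @i4  | no-port MEM/MEM
4. ld.MEM+add.ALU @i5,i6  | 2-wide
5. sub.ALU @i7  | tail

ISSUED = 4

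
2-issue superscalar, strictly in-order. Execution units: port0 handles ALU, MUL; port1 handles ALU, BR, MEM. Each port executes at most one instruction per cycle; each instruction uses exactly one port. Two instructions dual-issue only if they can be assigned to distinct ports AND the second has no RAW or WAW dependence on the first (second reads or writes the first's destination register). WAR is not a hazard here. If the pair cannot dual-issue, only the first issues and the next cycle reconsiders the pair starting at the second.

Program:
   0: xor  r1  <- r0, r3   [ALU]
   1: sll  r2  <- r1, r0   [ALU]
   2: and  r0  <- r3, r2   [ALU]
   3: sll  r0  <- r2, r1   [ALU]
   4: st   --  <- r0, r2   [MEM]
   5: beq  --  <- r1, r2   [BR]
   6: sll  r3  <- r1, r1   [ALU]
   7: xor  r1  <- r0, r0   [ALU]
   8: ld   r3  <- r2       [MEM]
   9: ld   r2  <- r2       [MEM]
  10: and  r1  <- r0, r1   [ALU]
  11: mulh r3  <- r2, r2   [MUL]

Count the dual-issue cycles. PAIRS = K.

#0 head=0: xor i0 RAW r1
#1 head=1: sll i1 RAW r2
#2 head=2: and i2 WAW r0
#3 head=3: sll i3 RAW r0
#4 head=4: st i4 no-port MEM/BR
#5 head=5: beq+sll i5+i6 2-wide
#6 head=7: xor+ld i7+i8 2-wide
#7 head=9: ld+and i9+i10 2-wide
#8 head=11: mulh i11 tail

PAIRS = 3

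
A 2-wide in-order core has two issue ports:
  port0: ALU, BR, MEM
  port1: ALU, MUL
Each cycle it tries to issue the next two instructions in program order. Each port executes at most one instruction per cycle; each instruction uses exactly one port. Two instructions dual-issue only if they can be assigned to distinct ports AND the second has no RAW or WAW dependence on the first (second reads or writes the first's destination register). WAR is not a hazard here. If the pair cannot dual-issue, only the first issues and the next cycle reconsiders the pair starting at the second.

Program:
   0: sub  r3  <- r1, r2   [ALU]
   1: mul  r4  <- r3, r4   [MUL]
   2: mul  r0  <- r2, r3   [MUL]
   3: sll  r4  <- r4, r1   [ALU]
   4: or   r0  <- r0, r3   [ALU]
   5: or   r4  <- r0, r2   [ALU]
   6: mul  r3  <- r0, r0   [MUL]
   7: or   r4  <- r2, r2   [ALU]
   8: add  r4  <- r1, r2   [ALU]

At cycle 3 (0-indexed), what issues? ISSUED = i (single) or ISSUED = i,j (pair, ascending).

[0] i0  sub  -- RAW r3
[1] i1  mul  -- no-port MUL/MUL
[2] i2&i3  mul+sll  -- pair
[3] i4  or  -- RAW r0
[4] i5&i6  or+mul  -- pair
[5] i7  or  -- WAW r4
[6] i8  add  -- tail

ISSUED = 4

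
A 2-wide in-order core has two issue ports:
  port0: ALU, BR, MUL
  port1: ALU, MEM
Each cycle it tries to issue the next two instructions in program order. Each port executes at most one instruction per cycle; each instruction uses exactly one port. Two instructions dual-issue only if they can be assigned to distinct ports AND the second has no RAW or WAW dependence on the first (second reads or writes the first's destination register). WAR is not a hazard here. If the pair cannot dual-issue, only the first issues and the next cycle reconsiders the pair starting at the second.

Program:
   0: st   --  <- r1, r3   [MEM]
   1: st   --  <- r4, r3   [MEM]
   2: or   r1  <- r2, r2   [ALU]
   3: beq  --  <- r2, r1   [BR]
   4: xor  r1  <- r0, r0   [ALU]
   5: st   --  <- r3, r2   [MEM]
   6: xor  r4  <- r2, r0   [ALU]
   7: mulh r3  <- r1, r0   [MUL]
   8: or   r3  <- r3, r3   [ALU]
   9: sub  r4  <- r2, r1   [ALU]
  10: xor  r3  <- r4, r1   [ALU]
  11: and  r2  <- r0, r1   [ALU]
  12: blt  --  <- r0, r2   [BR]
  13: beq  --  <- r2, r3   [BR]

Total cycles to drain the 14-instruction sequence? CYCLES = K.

CYCLES = 9

t=0 i0:st ; no-port MEM/MEM
t=1 i1/i2:st+or ; 2-wide
t=2 i3/i4:beq+xor ; 2-wide
t=3 i5/i6:st+xor ; 2-wide
t=4 i7:mulh ; RAW+WAW r3
t=5 i8/i9:or+sub ; 2-wide
t=6 i10/i11:xor+and ; 2-wide
t=7 i12:blt ; no-port BR/BR
t=8 i13:beq ; tail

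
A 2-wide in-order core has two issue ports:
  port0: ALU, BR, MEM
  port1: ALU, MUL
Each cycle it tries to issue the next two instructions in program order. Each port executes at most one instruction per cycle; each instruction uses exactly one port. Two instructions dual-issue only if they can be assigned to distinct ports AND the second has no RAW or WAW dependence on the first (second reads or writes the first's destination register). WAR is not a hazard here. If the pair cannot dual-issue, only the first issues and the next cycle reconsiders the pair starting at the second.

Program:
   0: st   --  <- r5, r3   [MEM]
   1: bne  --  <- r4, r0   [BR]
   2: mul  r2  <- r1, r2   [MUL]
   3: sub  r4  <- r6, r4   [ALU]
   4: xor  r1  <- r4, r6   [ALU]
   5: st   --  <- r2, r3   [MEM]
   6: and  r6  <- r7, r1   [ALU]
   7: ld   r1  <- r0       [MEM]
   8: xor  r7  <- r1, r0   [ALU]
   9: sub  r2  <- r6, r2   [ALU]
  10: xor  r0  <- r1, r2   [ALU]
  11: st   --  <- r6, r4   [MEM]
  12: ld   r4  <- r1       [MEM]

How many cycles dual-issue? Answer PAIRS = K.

PAIRS = 5

c0: i0 st  no-port MEM/BR
c1: i1,i2 bne+mul  dual
c2: i3 sub  RAW r4
c3: i4,i5 xor+st  dual
c4: i6,i7 and+ld  dual
c5: i8,i9 xor+sub  dual
c6: i10,i11 xor+st  dual
c7: i12 ld  tail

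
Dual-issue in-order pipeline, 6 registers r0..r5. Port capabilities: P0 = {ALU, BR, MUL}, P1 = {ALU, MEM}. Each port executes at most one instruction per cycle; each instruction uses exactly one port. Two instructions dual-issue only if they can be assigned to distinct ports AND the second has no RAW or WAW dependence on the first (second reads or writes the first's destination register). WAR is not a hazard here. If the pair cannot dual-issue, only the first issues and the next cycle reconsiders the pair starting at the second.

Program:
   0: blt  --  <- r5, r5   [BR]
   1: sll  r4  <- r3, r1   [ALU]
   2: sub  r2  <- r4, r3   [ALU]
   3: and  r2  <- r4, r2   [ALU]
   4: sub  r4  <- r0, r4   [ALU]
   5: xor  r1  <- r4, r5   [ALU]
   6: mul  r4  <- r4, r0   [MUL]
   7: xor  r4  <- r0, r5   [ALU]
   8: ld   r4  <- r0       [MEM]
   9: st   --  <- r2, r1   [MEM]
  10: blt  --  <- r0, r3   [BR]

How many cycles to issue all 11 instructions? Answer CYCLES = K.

CYCLES = 7

  cy0 -> i0/i1 (blt+sll) dual
  cy1 -> i2 (sub) RAW+WAW r2
  cy2 -> i3/i4 (and+sub) dual
  cy3 -> i5/i6 (xor+mul) dual
  cy4 -> i7 (xor) WAW r4
  cy5 -> i8 (ld) no-port MEM/MEM
  cy6 -> i9/i10 (st+blt) dual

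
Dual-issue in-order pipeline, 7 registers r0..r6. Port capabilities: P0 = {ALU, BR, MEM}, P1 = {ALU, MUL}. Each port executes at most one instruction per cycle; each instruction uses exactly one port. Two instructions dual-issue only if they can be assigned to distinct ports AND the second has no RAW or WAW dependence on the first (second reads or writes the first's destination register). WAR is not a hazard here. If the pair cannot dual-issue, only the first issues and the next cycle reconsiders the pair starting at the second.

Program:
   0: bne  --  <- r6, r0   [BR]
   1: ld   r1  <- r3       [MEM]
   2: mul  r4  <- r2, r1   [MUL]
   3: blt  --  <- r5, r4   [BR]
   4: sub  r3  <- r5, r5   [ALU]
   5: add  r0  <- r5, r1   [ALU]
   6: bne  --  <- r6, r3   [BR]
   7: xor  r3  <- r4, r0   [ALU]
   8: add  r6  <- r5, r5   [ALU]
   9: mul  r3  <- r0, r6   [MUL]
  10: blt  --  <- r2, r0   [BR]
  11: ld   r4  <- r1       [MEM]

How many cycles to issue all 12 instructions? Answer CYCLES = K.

[0] i0  bne  -- no-port BR/MEM
[1] i1  ld  -- RAW r1
[2] i2  mul  -- RAW r4
[3] i3,i4  blt+sub  -- 2-wide
[4] i5,i6  add+bne  -- 2-wide
[5] i7,i8  xor+add  -- 2-wide
[6] i9,i10  mul+blt  -- 2-wide
[7] i11  ld  -- tail

CYCLES = 8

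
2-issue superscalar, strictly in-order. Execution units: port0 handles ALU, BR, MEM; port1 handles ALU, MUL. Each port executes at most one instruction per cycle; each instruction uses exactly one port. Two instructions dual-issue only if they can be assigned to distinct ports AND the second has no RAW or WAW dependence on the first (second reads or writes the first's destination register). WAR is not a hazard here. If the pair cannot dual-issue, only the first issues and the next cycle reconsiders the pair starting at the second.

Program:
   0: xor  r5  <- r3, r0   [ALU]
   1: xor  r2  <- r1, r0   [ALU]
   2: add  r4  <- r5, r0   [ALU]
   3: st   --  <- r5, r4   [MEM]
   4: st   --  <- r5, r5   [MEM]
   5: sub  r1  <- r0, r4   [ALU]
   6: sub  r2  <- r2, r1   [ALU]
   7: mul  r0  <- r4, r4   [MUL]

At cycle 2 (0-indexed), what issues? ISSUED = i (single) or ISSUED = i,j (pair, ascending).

t=0 i0&i1:xor/xor ; dual
t=1 i2:add ; RAW r4
t=2 i3:st ; no-port MEM/MEM
t=3 i4&i5:st/sub ; dual
t=4 i6&i7:sub/mul ; dual

ISSUED = 3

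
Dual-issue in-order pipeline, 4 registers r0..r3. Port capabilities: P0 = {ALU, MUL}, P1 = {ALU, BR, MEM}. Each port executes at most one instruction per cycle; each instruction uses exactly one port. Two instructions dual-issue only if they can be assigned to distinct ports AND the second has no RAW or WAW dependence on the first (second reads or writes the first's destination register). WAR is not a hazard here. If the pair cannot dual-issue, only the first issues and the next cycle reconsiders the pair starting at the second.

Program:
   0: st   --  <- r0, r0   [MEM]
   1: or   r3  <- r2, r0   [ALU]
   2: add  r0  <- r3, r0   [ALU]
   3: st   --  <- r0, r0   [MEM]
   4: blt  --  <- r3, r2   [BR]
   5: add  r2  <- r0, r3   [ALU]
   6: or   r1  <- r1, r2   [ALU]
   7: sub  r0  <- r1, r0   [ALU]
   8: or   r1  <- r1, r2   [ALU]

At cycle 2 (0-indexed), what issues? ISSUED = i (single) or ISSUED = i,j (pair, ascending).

ISSUED = 3

t=0 i0+i1:st.MEM+or.ALU ; 2-wide
t=1 i2:add.ALU ; RAW r0
t=2 i3:st.MEM ; no-port MEM/BR
t=3 i4+i5:blt.BR+add.ALU ; 2-wide
t=4 i6:or.ALU ; RAW r1
t=5 i7+i8:sub.ALU+or.ALU ; 2-wide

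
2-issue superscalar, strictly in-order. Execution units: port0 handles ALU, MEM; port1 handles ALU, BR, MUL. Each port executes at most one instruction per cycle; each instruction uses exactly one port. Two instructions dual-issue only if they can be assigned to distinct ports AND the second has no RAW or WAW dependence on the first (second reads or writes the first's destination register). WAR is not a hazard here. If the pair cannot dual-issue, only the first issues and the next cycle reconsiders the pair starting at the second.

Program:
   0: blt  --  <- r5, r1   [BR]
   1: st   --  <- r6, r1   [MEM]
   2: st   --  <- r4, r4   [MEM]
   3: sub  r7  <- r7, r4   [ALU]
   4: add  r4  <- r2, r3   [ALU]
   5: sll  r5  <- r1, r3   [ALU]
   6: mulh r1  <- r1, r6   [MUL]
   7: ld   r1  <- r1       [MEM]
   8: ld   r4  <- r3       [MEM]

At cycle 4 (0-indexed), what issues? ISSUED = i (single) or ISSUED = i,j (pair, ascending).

ISSUED = 7

c0: i0+i1 blt/st  pair
c1: i2+i3 st/sub  pair
c2: i4+i5 add/sll  pair
c3: i6 mulh  RAW+WAW r1
c4: i7 ld  no-port MEM/MEM
c5: i8 ld  tail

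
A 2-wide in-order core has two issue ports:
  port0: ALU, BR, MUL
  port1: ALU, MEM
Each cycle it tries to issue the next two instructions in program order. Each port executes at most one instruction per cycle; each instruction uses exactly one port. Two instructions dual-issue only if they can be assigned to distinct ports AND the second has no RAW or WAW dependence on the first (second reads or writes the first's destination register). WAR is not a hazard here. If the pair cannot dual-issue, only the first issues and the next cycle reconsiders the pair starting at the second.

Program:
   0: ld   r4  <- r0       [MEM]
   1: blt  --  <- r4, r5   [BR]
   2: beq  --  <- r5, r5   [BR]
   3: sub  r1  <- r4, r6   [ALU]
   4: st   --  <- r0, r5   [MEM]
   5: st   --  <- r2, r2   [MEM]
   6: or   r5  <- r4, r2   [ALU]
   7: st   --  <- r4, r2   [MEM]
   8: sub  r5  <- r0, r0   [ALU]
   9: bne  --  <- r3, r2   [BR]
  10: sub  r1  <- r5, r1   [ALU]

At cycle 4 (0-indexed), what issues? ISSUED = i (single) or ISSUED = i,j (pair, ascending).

c0: i0 ld  RAW r4
c1: i1 blt  no-port BR/BR
c2: i2/i3 beq/sub  2-wide
c3: i4 st  no-port MEM/MEM
c4: i5/i6 st/or  2-wide
c5: i7/i8 st/sub  2-wide
c6: i9/i10 bne/sub  2-wide

ISSUED = 5,6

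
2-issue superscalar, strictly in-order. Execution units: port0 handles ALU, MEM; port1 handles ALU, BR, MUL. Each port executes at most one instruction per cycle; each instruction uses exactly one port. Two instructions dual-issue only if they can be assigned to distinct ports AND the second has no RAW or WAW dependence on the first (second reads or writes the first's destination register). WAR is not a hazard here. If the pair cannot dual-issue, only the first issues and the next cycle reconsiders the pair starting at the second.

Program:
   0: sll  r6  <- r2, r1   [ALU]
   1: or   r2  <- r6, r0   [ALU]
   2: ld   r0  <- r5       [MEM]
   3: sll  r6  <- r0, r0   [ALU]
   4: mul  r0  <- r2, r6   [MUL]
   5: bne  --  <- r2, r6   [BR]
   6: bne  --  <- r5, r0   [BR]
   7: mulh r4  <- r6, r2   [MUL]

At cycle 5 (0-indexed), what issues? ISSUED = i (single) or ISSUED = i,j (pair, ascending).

0. sll @i0  | RAW r6
1. or ld @i1&i2  | 2-wide
2. sll @i3  | RAW r6
3. mul @i4  | no-port MUL/BR
4. bne @i5  | no-port BR/BR
5. bne @i6  | no-port BR/MUL
6. mulh @i7  | tail

ISSUED = 6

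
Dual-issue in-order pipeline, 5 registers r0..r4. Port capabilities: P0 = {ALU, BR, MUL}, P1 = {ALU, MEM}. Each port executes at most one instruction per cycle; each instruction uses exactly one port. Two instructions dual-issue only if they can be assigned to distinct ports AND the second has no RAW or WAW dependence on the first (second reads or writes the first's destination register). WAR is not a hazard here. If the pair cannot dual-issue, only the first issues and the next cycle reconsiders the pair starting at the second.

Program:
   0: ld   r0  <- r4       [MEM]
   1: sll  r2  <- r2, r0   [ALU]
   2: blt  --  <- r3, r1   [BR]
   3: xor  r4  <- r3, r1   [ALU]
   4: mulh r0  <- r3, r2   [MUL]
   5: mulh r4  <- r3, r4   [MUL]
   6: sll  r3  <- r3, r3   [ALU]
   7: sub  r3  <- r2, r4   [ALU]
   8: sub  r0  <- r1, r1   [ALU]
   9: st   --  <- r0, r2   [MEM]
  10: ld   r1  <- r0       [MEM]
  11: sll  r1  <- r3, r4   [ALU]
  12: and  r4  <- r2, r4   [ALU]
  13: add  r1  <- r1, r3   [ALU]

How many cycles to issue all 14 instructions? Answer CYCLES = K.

c0: i0 ld  RAW r0
c1: i1/i2 sll;blt  dual
c2: i3/i4 xor;mulh  dual
c3: i5/i6 mulh;sll  dual
c4: i7/i8 sub;sub  dual
c5: i9 st  no-port MEM/MEM
c6: i10 ld  WAW r1
c7: i11/i12 sll;and  dual
c8: i13 add  tail

CYCLES = 9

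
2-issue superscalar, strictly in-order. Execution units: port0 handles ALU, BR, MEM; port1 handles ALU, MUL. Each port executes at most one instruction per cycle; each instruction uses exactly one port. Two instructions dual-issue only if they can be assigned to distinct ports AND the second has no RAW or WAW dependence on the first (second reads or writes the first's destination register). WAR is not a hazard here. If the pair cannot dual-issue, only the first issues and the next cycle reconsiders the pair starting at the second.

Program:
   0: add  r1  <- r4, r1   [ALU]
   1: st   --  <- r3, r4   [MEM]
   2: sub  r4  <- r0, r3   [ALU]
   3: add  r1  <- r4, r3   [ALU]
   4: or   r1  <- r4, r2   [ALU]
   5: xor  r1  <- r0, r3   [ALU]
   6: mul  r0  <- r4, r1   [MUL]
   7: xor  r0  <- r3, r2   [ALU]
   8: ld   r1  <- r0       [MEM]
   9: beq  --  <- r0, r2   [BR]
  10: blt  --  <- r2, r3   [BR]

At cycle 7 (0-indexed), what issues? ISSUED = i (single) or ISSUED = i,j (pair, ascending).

ISSUED = 8

c0: i0&i1 add;st  2-wide
c1: i2 sub  RAW r4
c2: i3 add  WAW r1
c3: i4 or  WAW r1
c4: i5 xor  RAW r1
c5: i6 mul  WAW r0
c6: i7 xor  RAW r0
c7: i8 ld  no-port MEM/BR
c8: i9 beq  no-port BR/BR
c9: i10 blt  tail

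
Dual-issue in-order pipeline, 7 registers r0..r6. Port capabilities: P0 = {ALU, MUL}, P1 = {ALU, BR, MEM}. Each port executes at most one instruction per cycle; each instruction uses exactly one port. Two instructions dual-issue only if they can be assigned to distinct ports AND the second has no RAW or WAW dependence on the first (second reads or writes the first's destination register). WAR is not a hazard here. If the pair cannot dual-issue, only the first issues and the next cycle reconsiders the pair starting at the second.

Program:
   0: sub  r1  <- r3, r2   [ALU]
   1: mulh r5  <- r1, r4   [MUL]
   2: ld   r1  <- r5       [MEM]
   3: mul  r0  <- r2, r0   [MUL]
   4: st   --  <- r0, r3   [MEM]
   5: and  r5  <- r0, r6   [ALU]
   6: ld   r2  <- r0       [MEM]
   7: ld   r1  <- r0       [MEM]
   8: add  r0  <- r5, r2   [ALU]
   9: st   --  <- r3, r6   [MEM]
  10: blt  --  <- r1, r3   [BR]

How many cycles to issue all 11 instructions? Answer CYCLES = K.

  cy0 -> i0 (sub) RAW r1
  cy1 -> i1 (mulh) RAW r5
  cy2 -> i2+i3 (ld mul) pair
  cy3 -> i4+i5 (st and) pair
  cy4 -> i6 (ld) no-port MEM/MEM
  cy5 -> i7+i8 (ld add) pair
  cy6 -> i9 (st) no-port MEM/BR
  cy7 -> i10 (blt) tail

CYCLES = 8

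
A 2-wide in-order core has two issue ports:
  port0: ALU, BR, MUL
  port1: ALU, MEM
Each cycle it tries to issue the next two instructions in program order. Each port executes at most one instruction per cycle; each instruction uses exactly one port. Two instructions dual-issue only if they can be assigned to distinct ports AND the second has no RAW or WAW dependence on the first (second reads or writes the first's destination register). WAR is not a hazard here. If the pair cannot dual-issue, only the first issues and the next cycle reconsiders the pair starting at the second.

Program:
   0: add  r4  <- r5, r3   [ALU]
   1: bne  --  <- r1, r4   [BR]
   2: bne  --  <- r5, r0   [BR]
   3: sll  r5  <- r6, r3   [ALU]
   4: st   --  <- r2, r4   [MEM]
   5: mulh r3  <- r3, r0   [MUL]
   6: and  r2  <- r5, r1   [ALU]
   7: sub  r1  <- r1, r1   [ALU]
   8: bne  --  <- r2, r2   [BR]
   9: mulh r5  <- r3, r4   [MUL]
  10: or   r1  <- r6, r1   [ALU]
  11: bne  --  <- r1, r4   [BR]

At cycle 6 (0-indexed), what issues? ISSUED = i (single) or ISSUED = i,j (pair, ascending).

ISSUED = 9,10

  cy0 -> i0 (add.ALU) RAW r4
  cy1 -> i1 (bne.BR) no-port BR/BR
  cy2 -> i2+i3 (bne.BR+sll.ALU) 2-wide
  cy3 -> i4+i5 (st.MEM+mulh.MUL) 2-wide
  cy4 -> i6+i7 (and.ALU+sub.ALU) 2-wide
  cy5 -> i8 (bne.BR) no-port BR/MUL
  cy6 -> i9+i10 (mulh.MUL+or.ALU) 2-wide
  cy7 -> i11 (bne.BR) tail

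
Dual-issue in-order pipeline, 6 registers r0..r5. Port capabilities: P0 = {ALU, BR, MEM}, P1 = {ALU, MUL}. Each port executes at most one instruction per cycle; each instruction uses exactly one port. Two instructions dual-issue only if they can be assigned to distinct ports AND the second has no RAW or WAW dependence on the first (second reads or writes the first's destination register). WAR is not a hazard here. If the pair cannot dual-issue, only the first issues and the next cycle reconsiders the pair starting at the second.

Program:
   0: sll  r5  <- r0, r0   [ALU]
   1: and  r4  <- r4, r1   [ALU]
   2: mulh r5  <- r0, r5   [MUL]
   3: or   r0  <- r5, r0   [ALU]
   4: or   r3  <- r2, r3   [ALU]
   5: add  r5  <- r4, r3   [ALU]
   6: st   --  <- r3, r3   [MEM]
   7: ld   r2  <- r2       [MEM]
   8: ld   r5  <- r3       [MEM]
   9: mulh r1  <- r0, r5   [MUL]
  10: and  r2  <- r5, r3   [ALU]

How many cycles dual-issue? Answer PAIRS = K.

  cy0 -> i0+i1 (sll.ALU;and.ALU) 2-wide
  cy1 -> i2 (mulh.MUL) RAW r5
  cy2 -> i3+i4 (or.ALU;or.ALU) 2-wide
  cy3 -> i5+i6 (add.ALU;st.MEM) 2-wide
  cy4 -> i7 (ld.MEM) no-port MEM/MEM
  cy5 -> i8 (ld.MEM) RAW r5
  cy6 -> i9+i10 (mulh.MUL;and.ALU) 2-wide

PAIRS = 4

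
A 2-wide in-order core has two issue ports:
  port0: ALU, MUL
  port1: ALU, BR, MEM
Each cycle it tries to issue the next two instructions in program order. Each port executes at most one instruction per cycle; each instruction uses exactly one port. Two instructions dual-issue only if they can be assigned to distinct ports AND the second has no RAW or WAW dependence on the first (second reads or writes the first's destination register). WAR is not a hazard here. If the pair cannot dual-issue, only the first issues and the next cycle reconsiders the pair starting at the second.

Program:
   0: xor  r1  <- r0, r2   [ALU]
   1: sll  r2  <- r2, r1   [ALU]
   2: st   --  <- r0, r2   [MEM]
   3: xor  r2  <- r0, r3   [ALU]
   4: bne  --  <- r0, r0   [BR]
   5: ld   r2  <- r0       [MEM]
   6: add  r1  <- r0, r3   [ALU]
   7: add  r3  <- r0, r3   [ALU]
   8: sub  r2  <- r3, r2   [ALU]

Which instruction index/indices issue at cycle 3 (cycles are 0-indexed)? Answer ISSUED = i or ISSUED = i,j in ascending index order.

c0: i0 xor.ALU  RAW r1
c1: i1 sll.ALU  RAW r2
c2: i2/i3 st.MEM;xor.ALU  2-wide
c3: i4 bne.BR  no-port BR/MEM
c4: i5/i6 ld.MEM;add.ALU  2-wide
c5: i7 add.ALU  RAW r3
c6: i8 sub.ALU  tail

ISSUED = 4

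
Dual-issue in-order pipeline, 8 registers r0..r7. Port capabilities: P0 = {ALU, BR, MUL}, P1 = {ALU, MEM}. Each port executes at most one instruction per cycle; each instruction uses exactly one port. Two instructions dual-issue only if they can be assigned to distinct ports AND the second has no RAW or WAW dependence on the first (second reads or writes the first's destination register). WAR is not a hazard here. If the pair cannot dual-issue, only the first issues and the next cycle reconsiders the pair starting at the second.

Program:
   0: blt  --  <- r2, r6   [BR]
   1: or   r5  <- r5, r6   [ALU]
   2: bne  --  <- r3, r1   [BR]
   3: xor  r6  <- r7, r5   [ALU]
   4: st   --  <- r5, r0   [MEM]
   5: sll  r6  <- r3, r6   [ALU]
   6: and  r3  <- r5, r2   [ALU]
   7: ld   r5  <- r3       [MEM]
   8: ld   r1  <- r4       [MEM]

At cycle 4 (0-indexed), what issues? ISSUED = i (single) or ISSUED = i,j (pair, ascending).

  cy0 -> i0,i1 (blt or) dual
  cy1 -> i2,i3 (bne xor) dual
  cy2 -> i4,i5 (st sll) dual
  cy3 -> i6 (and) RAW r3
  cy4 -> i7 (ld) no-port MEM/MEM
  cy5 -> i8 (ld) tail

ISSUED = 7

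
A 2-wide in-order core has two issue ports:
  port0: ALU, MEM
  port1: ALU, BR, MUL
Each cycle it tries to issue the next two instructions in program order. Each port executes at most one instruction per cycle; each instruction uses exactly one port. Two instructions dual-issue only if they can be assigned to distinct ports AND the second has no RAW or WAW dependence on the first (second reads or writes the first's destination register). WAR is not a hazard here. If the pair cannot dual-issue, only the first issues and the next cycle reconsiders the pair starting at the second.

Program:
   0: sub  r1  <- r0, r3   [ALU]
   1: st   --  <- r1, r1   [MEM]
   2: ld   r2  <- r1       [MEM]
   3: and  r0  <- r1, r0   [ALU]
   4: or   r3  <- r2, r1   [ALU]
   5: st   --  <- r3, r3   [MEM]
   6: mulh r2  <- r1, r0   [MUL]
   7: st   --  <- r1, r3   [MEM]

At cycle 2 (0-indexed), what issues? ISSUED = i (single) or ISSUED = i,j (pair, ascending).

ISSUED = 2,3

t=0 i0:sub.ALU ; RAW r1
t=1 i1:st.MEM ; no-port MEM/MEM
t=2 i2,i3:ld.MEM+and.ALU ; pair
t=3 i4:or.ALU ; RAW r3
t=4 i5,i6:st.MEM+mulh.MUL ; pair
t=5 i7:st.MEM ; tail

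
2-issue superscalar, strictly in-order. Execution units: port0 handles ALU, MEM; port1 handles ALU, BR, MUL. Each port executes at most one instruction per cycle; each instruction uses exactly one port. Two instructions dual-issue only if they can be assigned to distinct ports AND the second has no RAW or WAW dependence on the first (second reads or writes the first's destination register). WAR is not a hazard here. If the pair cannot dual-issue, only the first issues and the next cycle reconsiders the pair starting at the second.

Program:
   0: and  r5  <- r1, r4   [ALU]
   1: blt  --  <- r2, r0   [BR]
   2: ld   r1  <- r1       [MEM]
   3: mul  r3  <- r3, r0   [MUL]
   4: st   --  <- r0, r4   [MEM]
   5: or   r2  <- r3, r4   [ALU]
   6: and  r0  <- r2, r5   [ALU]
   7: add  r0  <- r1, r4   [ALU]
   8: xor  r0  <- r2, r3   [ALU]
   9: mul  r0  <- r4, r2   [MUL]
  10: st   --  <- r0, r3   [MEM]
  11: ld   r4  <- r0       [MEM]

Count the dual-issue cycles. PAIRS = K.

[0] i0,i1  and/blt  -- pair
[1] i2,i3  ld/mul  -- pair
[2] i4,i5  st/or  -- pair
[3] i6  and  -- WAW r0
[4] i7  add  -- WAW r0
[5] i8  xor  -- WAW r0
[6] i9  mul  -- RAW r0
[7] i10  st  -- no-port MEM/MEM
[8] i11  ld  -- tail

PAIRS = 3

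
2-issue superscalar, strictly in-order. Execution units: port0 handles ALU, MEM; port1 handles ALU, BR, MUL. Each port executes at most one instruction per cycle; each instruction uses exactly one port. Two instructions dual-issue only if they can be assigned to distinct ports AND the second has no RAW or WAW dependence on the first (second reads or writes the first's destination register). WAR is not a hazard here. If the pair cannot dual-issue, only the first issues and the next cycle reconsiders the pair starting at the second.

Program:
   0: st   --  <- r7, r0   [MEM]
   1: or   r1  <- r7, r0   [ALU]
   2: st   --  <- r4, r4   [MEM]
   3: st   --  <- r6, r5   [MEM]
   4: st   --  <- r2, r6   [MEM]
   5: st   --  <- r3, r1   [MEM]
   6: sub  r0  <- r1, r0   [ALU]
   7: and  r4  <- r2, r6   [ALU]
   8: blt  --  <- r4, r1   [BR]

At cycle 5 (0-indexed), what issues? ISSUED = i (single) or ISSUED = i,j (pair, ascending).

t=0 i0,i1:st.MEM or.ALU ; pair
t=1 i2:st.MEM ; no-port MEM/MEM
t=2 i3:st.MEM ; no-port MEM/MEM
t=3 i4:st.MEM ; no-port MEM/MEM
t=4 i5,i6:st.MEM sub.ALU ; pair
t=5 i7:and.ALU ; RAW r4
t=6 i8:blt.BR ; tail

ISSUED = 7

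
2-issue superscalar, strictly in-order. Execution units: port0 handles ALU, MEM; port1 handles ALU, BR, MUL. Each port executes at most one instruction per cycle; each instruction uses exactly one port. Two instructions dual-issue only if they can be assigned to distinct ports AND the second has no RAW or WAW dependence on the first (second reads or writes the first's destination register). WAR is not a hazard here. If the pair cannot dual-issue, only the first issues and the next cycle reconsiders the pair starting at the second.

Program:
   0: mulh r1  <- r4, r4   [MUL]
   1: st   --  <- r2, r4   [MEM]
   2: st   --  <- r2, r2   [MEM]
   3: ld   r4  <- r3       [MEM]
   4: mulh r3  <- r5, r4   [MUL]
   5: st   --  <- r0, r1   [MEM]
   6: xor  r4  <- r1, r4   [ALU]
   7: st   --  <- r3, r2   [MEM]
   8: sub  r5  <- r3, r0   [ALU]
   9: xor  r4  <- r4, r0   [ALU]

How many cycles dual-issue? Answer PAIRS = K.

  cy0 -> i0,i1 (mulh.MUL+st.MEM) 2-wide
  cy1 -> i2 (st.MEM) no-port MEM/MEM
  cy2 -> i3 (ld.MEM) RAW r4
  cy3 -> i4,i5 (mulh.MUL+st.MEM) 2-wide
  cy4 -> i6,i7 (xor.ALU+st.MEM) 2-wide
  cy5 -> i8,i9 (sub.ALU+xor.ALU) 2-wide

PAIRS = 4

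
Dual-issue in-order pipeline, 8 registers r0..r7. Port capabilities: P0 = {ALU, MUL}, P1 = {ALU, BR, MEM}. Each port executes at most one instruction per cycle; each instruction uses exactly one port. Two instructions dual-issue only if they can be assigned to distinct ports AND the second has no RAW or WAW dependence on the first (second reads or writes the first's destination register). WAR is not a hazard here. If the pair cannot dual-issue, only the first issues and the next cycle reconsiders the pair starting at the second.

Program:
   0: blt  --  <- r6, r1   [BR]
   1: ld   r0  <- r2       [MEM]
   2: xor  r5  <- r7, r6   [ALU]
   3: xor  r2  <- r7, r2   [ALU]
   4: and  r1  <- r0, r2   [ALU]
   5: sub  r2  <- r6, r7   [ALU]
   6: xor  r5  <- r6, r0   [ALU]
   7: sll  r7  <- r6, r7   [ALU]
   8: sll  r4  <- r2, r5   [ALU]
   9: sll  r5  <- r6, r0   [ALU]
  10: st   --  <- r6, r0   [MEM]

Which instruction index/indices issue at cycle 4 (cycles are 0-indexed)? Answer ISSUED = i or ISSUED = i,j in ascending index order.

ISSUED = 6,7

  cy0 -> i0 (blt) no-port BR/MEM
  cy1 -> i1/i2 (ld+xor) 2-wide
  cy2 -> i3 (xor) RAW r2
  cy3 -> i4/i5 (and+sub) 2-wide
  cy4 -> i6/i7 (xor+sll) 2-wide
  cy5 -> i8/i9 (sll+sll) 2-wide
  cy6 -> i10 (st) tail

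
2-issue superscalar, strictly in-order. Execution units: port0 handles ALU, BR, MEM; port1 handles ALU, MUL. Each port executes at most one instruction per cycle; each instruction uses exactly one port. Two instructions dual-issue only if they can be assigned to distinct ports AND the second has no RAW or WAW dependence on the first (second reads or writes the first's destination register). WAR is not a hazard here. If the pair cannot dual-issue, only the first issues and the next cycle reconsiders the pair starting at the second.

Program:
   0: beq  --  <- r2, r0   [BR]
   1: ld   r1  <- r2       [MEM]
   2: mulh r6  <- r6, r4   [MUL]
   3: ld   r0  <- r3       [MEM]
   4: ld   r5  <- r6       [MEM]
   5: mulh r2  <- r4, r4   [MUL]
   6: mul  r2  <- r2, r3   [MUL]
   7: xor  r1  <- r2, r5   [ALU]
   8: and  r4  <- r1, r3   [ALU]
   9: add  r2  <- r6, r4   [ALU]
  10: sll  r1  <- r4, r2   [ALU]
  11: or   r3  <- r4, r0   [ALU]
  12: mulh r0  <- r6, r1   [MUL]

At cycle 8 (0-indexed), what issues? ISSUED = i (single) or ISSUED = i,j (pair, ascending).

ISSUED = 10,11

0. beq.BR @i0  | no-port BR/MEM
1. ld.MEM+mulh.MUL @i1+i2  | 2-wide
2. ld.MEM @i3  | no-port MEM/MEM
3. ld.MEM+mulh.MUL @i4+i5  | 2-wide
4. mul.MUL @i6  | RAW r2
5. xor.ALU @i7  | RAW r1
6. and.ALU @i8  | RAW r4
7. add.ALU @i9  | RAW r2
8. sll.ALU+or.ALU @i10+i11  | 2-wide
9. mulh.MUL @i12  | tail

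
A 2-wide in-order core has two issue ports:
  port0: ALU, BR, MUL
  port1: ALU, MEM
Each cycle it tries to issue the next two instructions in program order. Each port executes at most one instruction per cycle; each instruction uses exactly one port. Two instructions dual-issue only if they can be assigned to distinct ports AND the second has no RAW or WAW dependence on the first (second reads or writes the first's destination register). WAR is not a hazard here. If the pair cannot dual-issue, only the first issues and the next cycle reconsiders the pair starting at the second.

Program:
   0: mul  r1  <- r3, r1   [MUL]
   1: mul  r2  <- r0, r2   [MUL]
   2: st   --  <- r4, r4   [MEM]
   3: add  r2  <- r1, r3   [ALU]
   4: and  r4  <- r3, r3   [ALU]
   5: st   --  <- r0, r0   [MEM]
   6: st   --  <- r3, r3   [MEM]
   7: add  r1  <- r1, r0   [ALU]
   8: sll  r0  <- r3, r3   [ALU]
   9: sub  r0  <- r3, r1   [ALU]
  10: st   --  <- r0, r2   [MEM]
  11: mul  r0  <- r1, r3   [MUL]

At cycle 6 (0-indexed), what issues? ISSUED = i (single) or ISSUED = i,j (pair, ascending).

ISSUED = 9

t=0 i0:mul ; no-port MUL/MUL
t=1 i1,i2:mul+st ; 2-wide
t=2 i3,i4:add+and ; 2-wide
t=3 i5:st ; no-port MEM/MEM
t=4 i6,i7:st+add ; 2-wide
t=5 i8:sll ; WAW r0
t=6 i9:sub ; RAW r0
t=7 i10,i11:st+mul ; 2-wide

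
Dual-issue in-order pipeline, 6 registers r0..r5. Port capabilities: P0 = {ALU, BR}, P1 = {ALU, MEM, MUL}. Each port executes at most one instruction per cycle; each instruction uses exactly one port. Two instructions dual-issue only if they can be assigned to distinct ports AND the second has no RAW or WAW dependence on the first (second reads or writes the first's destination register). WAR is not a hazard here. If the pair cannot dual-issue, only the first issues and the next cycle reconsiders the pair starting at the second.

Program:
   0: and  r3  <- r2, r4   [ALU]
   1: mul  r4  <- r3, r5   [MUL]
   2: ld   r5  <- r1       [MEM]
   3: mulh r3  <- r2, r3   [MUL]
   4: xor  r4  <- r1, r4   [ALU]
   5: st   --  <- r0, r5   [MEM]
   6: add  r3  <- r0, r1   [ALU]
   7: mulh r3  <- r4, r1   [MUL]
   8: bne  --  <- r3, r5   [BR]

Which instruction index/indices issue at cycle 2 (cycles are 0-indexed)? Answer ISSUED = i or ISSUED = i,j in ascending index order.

ISSUED = 2

  cy0 -> i0 (and.ALU) RAW r3
  cy1 -> i1 (mul.MUL) no-port MUL/MEM
  cy2 -> i2 (ld.MEM) no-port MEM/MUL
  cy3 -> i3,i4 (mulh.MUL;xor.ALU) dual
  cy4 -> i5,i6 (st.MEM;add.ALU) dual
  cy5 -> i7 (mulh.MUL) RAW r3
  cy6 -> i8 (bne.BR) tail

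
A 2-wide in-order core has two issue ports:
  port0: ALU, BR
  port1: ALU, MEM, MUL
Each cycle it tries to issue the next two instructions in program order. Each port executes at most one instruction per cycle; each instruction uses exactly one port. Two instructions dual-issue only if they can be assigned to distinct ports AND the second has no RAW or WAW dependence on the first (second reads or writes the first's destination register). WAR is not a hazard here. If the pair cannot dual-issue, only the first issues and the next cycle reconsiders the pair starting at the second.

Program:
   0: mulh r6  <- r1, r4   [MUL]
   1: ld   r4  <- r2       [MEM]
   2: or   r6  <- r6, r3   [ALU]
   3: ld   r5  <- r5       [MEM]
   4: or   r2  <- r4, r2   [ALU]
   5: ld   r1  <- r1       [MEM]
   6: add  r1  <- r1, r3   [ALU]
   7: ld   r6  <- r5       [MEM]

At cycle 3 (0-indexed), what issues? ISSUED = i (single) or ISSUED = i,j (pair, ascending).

t=0 i0:mulh ; no-port MUL/MEM
t=1 i1&i2:ld+or ; 2-wide
t=2 i3&i4:ld+or ; 2-wide
t=3 i5:ld ; RAW+WAW r1
t=4 i6&i7:add+ld ; 2-wide

ISSUED = 5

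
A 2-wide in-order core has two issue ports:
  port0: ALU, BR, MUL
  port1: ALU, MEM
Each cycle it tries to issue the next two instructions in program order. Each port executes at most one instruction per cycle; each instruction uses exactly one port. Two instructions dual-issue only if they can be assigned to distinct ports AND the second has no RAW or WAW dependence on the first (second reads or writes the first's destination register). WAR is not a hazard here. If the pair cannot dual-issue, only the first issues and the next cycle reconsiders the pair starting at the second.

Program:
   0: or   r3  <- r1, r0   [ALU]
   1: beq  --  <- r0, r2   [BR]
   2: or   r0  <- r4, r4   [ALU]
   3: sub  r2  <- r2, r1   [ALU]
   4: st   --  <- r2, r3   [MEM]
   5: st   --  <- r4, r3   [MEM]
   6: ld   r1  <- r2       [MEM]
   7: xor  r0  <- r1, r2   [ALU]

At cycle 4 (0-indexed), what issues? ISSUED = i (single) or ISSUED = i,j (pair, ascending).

0. or.ALU/beq.BR @i0+i1  | dual
1. or.ALU/sub.ALU @i2+i3  | dual
2. st.MEM @i4  | no-port MEM/MEM
3. st.MEM @i5  | no-port MEM/MEM
4. ld.MEM @i6  | RAW r1
5. xor.ALU @i7  | tail

ISSUED = 6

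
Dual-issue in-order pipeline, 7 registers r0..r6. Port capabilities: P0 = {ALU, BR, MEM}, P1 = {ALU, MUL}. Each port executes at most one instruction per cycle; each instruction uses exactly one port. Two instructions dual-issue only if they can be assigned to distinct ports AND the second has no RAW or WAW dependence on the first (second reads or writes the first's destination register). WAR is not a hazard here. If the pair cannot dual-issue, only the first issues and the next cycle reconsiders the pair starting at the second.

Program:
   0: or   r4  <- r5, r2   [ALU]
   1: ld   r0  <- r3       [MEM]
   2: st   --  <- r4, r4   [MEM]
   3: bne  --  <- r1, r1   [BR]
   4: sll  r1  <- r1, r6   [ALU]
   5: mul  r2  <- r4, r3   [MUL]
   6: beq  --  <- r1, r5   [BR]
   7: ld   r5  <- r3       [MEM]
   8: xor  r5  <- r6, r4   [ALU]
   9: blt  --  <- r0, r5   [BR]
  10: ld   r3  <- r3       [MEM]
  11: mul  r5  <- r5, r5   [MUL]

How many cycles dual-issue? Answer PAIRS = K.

[0] i0&i1  or.ALU+ld.MEM  -- 2-wide
[1] i2  st.MEM  -- no-port MEM/BR
[2] i3&i4  bne.BR+sll.ALU  -- 2-wide
[3] i5&i6  mul.MUL+beq.BR  -- 2-wide
[4] i7  ld.MEM  -- WAW r5
[5] i8  xor.ALU  -- RAW r5
[6] i9  blt.BR  -- no-port BR/MEM
[7] i10&i11  ld.MEM+mul.MUL  -- 2-wide

PAIRS = 4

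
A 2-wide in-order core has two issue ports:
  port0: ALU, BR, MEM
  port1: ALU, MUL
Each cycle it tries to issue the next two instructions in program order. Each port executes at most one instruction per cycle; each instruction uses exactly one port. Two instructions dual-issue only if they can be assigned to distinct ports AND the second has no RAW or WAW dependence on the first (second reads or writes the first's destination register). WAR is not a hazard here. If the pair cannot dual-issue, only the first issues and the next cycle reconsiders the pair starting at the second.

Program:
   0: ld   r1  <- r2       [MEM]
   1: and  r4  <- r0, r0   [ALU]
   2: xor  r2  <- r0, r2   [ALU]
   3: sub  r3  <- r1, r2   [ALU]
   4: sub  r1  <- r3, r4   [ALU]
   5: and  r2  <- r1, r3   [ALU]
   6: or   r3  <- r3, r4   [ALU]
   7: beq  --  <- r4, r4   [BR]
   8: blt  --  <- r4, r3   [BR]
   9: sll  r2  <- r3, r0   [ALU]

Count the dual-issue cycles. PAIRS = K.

PAIRS = 3

t=0 i0&i1:ld.MEM/and.ALU ; 2-wide
t=1 i2:xor.ALU ; RAW r2
t=2 i3:sub.ALU ; RAW r3
t=3 i4:sub.ALU ; RAW r1
t=4 i5&i6:and.ALU/or.ALU ; 2-wide
t=5 i7:beq.BR ; no-port BR/BR
t=6 i8&i9:blt.BR/sll.ALU ; 2-wide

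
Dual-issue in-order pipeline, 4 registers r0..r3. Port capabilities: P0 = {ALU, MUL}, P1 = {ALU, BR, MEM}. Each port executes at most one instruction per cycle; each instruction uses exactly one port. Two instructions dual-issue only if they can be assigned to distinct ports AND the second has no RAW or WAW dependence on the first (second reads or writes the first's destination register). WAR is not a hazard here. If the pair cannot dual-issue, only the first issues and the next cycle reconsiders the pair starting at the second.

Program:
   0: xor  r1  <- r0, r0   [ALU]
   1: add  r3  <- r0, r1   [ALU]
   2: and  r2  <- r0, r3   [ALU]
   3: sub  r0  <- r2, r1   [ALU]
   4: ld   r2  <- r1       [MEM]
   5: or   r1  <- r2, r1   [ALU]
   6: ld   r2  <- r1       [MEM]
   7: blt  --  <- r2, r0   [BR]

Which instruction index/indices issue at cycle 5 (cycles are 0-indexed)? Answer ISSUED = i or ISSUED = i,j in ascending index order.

  cy0 -> i0 (xor.ALU) RAW r1
  cy1 -> i1 (add.ALU) RAW r3
  cy2 -> i2 (and.ALU) RAW r2
  cy3 -> i3+i4 (sub.ALU;ld.MEM) 2-wide
  cy4 -> i5 (or.ALU) RAW r1
  cy5 -> i6 (ld.MEM) no-port MEM/BR
  cy6 -> i7 (blt.BR) tail

ISSUED = 6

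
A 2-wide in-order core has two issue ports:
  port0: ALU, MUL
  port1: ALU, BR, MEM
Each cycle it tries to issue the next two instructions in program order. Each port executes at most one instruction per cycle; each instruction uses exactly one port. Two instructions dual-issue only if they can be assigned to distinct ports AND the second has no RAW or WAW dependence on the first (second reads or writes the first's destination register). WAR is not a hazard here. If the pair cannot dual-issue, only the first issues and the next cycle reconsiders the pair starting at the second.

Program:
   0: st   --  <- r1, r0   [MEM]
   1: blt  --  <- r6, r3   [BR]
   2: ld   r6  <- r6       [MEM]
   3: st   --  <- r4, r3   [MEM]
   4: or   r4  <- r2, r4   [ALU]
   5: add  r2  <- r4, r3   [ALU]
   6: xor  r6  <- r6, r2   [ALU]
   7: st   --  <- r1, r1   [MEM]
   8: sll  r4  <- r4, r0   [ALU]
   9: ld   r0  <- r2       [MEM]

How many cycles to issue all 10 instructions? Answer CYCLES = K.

#0 head=0: st i0 no-port MEM/BR
#1 head=1: blt i1 no-port BR/MEM
#2 head=2: ld i2 no-port MEM/MEM
#3 head=3: st/or i3,i4 dual
#4 head=5: add i5 RAW r2
#5 head=6: xor/st i6,i7 dual
#6 head=8: sll/ld i8,i9 dual

CYCLES = 7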